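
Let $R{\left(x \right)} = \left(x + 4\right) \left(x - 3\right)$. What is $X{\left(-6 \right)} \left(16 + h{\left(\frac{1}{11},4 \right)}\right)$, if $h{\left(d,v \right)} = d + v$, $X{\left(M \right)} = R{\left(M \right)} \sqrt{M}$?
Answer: $\frac{3978 i \sqrt{6}}{11} \approx 885.82 i$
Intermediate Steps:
$R{\left(x \right)} = \left(-3 + x\right) \left(4 + x\right)$ ($R{\left(x \right)} = \left(4 + x\right) \left(-3 + x\right) = \left(-3 + x\right) \left(4 + x\right)$)
$X{\left(M \right)} = \sqrt{M} \left(-12 + M + M^{2}\right)$ ($X{\left(M \right)} = \left(-12 + M + M^{2}\right) \sqrt{M} = \sqrt{M} \left(-12 + M + M^{2}\right)$)
$X{\left(-6 \right)} \left(16 + h{\left(\frac{1}{11},4 \right)}\right) = \sqrt{-6} \left(-12 - 6 + \left(-6\right)^{2}\right) \left(16 + \left(\frac{1}{11} + 4\right)\right) = i \sqrt{6} \left(-12 - 6 + 36\right) \left(16 + \left(\frac{1}{11} + 4\right)\right) = i \sqrt{6} \cdot 18 \left(16 + \frac{45}{11}\right) = 18 i \sqrt{6} \cdot \frac{221}{11} = \frac{3978 i \sqrt{6}}{11}$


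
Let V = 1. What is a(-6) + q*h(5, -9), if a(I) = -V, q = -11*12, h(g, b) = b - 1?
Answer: 1319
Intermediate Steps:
h(g, b) = -1 + b
q = -132
a(I) = -1 (a(I) = -1*1 = -1)
a(-6) + q*h(5, -9) = -1 - 132*(-1 - 9) = -1 - 132*(-10) = -1 + 1320 = 1319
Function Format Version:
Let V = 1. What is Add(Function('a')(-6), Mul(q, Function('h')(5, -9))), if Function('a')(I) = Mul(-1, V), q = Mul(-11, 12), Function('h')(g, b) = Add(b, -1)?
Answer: 1319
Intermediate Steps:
Function('h')(g, b) = Add(-1, b)
q = -132
Function('a')(I) = -1 (Function('a')(I) = Mul(-1, 1) = -1)
Add(Function('a')(-6), Mul(q, Function('h')(5, -9))) = Add(-1, Mul(-132, Add(-1, -9))) = Add(-1, Mul(-132, -10)) = Add(-1, 1320) = 1319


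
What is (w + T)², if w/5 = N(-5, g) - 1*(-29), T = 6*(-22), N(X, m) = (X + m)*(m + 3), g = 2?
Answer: 3844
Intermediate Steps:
N(X, m) = (3 + m)*(X + m) (N(X, m) = (X + m)*(3 + m) = (3 + m)*(X + m))
T = -132
w = 70 (w = 5*((2² + 3*(-5) + 3*2 - 5*2) - 1*(-29)) = 5*((4 - 15 + 6 - 10) + 29) = 5*(-15 + 29) = 5*14 = 70)
(w + T)² = (70 - 132)² = (-62)² = 3844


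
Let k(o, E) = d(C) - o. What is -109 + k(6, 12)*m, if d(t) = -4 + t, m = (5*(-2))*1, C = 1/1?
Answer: -19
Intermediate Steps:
C = 1
m = -10 (m = -10*1 = -10)
k(o, E) = -3 - o (k(o, E) = (-4 + 1) - o = -3 - o)
-109 + k(6, 12)*m = -109 + (-3 - 1*6)*(-10) = -109 + (-3 - 6)*(-10) = -109 - 9*(-10) = -109 + 90 = -19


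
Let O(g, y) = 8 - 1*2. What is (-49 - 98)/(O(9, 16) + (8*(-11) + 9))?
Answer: 147/73 ≈ 2.0137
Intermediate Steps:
O(g, y) = 6 (O(g, y) = 8 - 2 = 6)
(-49 - 98)/(O(9, 16) + (8*(-11) + 9)) = (-49 - 98)/(6 + (8*(-11) + 9)) = -147/(6 + (-88 + 9)) = -147/(6 - 79) = -147/(-73) = -147*(-1/73) = 147/73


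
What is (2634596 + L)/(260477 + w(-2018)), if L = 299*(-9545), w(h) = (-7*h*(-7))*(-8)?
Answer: -31337/150219 ≈ -0.20861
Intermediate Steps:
w(h) = -392*h (w(h) = (49*h)*(-8) = -392*h)
L = -2853955
(2634596 + L)/(260477 + w(-2018)) = (2634596 - 2853955)/(260477 - 392*(-2018)) = -219359/(260477 + 791056) = -219359/1051533 = -219359*1/1051533 = -31337/150219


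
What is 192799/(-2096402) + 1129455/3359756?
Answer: 860017061933/3521699598956 ≈ 0.24420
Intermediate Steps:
192799/(-2096402) + 1129455/3359756 = 192799*(-1/2096402) + 1129455*(1/3359756) = -192799/2096402 + 1129455/3359756 = 860017061933/3521699598956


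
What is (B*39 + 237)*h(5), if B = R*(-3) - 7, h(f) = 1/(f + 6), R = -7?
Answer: 783/11 ≈ 71.182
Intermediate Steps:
h(f) = 1/(6 + f)
B = 14 (B = -7*(-3) - 7 = 21 - 7 = 14)
(B*39 + 237)*h(5) = (14*39 + 237)/(6 + 5) = (546 + 237)/11 = 783*(1/11) = 783/11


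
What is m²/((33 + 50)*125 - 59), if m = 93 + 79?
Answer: 7396/2579 ≈ 2.8678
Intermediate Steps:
m = 172
m²/((33 + 50)*125 - 59) = 172²/((33 + 50)*125 - 59) = 29584/(83*125 - 59) = 29584/(10375 - 59) = 29584/10316 = 29584*(1/10316) = 7396/2579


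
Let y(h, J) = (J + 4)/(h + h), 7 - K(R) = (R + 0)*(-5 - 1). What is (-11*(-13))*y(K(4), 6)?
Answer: 715/31 ≈ 23.065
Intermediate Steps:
K(R) = 7 + 6*R (K(R) = 7 - (R + 0)*(-5 - 1) = 7 - R*(-6) = 7 - (-6)*R = 7 + 6*R)
y(h, J) = (4 + J)/(2*h) (y(h, J) = (4 + J)/((2*h)) = (4 + J)*(1/(2*h)) = (4 + J)/(2*h))
(-11*(-13))*y(K(4), 6) = (-11*(-13))*((4 + 6)/(2*(7 + 6*4))) = 143*((½)*10/(7 + 24)) = 143*((½)*10/31) = 143*((½)*(1/31)*10) = 143*(5/31) = 715/31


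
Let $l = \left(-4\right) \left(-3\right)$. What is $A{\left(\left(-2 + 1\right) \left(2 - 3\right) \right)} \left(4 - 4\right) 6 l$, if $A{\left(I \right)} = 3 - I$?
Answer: $0$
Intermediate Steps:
$l = 12$
$A{\left(\left(-2 + 1\right) \left(2 - 3\right) \right)} \left(4 - 4\right) 6 l = \left(3 - \left(-2 + 1\right) \left(2 - 3\right)\right) \left(4 - 4\right) 6 \cdot 12 = \left(3 - \left(-1\right) \left(-1\right)\right) 0 \cdot 6 \cdot 12 = \left(3 - 1\right) 0 \cdot 12 = 2 \cdot 0 \cdot 12 = 0 \cdot 12 = 0$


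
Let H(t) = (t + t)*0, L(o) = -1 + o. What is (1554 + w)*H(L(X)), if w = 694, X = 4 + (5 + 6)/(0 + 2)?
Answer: 0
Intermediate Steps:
X = 19/2 (X = 4 + 11/2 = 19/2 ≈ 9.5000)
H(t) = 0 (H(t) = (2*t)*0 = 0)
(1554 + w)*H(L(X)) = (1554 + 694)*0 = 2248*0 = 0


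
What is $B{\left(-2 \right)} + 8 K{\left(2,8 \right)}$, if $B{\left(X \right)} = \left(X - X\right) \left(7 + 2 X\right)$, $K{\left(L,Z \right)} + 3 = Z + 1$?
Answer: $48$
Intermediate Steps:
$K{\left(L,Z \right)} = -2 + Z$ ($K{\left(L,Z \right)} = -3 + \left(Z + 1\right) = -3 + \left(1 + Z\right) = -2 + Z$)
$B{\left(X \right)} = 0$ ($B{\left(X \right)} = 0 \left(7 + 2 X\right) = 0$)
$B{\left(-2 \right)} + 8 K{\left(2,8 \right)} = 0 + 8 \left(-2 + 8\right) = 0 + 8 \cdot 6 = 0 + 48 = 48$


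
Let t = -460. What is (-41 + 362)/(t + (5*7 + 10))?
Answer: -321/415 ≈ -0.77349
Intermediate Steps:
(-41 + 362)/(t + (5*7 + 10)) = (-41 + 362)/(-460 + (5*7 + 10)) = 321/(-460 + (35 + 10)) = 321/(-460 + 45) = 321/(-415) = 321*(-1/415) = -321/415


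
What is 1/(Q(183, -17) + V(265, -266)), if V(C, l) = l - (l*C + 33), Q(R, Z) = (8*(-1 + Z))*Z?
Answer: 1/72639 ≈ 1.3767e-5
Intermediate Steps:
Q(R, Z) = Z*(-8 + 8*Z) (Q(R, Z) = (-8 + 8*Z)*Z = Z*(-8 + 8*Z))
V(C, l) = -33 + l - C*l (V(C, l) = l - (C*l + 33) = l - (33 + C*l) = l + (-33 - C*l) = -33 + l - C*l)
1/(Q(183, -17) + V(265, -266)) = 1/(8*(-17)*(-1 - 17) + (-33 - 266 - 1*265*(-266))) = 1/(8*(-17)*(-18) + (-33 - 266 + 70490)) = 1/(2448 + 70191) = 1/72639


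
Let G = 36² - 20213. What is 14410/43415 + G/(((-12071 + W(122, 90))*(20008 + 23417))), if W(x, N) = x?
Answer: 1495591762961/4505481276975 ≈ 0.33195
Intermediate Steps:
G = -18917 (G = 1296 - 20213 = -18917)
14410/43415 + G/(((-12071 + W(122, 90))*(20008 + 23417))) = 14410/43415 - 18917*1/((-12071 + 122)*(20008 + 23417)) = 14410*(1/43415) - 18917/((-11949*43425)) = 2882/8683 - 18917/(-518885325) = 2882/8683 - 18917*(-1/518885325) = 2882/8683 + 18917/518885325 = 1495591762961/4505481276975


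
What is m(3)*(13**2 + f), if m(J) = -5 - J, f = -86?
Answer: -664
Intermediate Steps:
m(3)*(13**2 + f) = (-5 - 1*3)*(13**2 - 86) = (-5 - 3)*(169 - 86) = -8*83 = -664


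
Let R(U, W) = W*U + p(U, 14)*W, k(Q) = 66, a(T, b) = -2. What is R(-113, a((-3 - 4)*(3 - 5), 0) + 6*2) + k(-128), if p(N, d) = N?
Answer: -2194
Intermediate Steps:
R(U, W) = 2*U*W (R(U, W) = W*U + U*W = U*W + U*W = 2*U*W)
R(-113, a((-3 - 4)*(3 - 5), 0) + 6*2) + k(-128) = 2*(-113)*(-2 + 6*2) + 66 = 2*(-113)*(-2 + 12) + 66 = 2*(-113)*10 + 66 = -2260 + 66 = -2194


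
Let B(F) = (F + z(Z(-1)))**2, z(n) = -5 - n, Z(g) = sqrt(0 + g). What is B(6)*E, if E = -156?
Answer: 312*I ≈ 312.0*I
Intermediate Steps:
Z(g) = sqrt(g)
B(F) = (-5 + F - I)**2 (B(F) = (F + (-5 - sqrt(-1)))**2 = (F + (-5 - I))**2 = (-5 + F - I)**2)
B(6)*E = (5 + I - 1*6)**2*(-156) = (5 + I - 6)**2*(-156) = (-1 + I)**2*(-156) = -156*(-1 + I)**2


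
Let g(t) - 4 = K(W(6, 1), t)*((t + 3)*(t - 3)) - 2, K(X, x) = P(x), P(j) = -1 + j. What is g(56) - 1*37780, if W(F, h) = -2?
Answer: 134207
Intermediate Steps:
K(X, x) = -1 + x
g(t) = 2 + (-1 + t)*(-3 + t)*(3 + t) (g(t) = 4 + ((-1 + t)*((t + 3)*(t - 3)) - 2) = 4 + ((-1 + t)*((3 + t)*(-3 + t)) - 2) = 4 + ((-1 + t)*((-3 + t)*(3 + t)) - 2) = 4 + ((-1 + t)*(-3 + t)*(3 + t) - 2) = 4 + (-2 + (-1 + t)*(-3 + t)*(3 + t)) = 2 + (-1 + t)*(-3 + t)*(3 + t))
g(56) - 1*37780 = (11 - 9*56 + 56²*(-1 + 56)) - 1*37780 = (11 - 504 + 3136*55) - 37780 = (11 - 504 + 172480) - 37780 = 171987 - 37780 = 134207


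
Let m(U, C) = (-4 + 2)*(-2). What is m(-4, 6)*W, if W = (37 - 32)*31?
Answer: 620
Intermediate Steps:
m(U, C) = 4 (m(U, C) = -2*(-2) = 4)
W = 155 (W = 5*31 = 155)
m(-4, 6)*W = 4*155 = 620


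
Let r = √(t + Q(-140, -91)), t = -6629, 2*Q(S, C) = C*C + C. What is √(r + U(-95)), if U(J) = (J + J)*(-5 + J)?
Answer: √(19000 + I*√2534) ≈ 137.84 + 0.183*I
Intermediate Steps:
Q(S, C) = C/2 + C²/2 (Q(S, C) = (C*C + C)/2 = (C² + C)/2 = (C + C²)/2 = C/2 + C²/2)
U(J) = 2*J*(-5 + J) (U(J) = (2*J)*(-5 + J) = 2*J*(-5 + J))
r = I*√2534 (r = √(-6629 + (½)*(-91)*(1 - 91)) = √(-6629 + (½)*(-91)*(-90)) = √(-6629 + 4095) = √(-2534) = I*√2534 ≈ 50.339*I)
√(r + U(-95)) = √(I*√2534 + 2*(-95)*(-5 - 95)) = √(I*√2534 + 2*(-95)*(-100)) = √(I*√2534 + 19000) = √(19000 + I*√2534)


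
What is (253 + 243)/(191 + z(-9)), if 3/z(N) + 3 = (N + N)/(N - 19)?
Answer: 5456/2087 ≈ 2.6143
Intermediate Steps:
z(N) = 3/(-3 + 2*N/(-19 + N)) (z(N) = 3/(-3 + (N + N)/(N - 19)) = 3/(-3 + (2*N)/(-19 + N)) = 3/(-3 + 2*N/(-19 + N)))
(253 + 243)/(191 + z(-9)) = (253 + 243)/(191 + 3*(19 - 1*(-9))/(-57 - 9)) = 496/(191 + 3*(19 + 9)/(-66)) = 496/(191 + 3*(-1/66)*28) = 496/(191 - 14/11) = 496/(2087/11) = 496*(11/2087) = 5456/2087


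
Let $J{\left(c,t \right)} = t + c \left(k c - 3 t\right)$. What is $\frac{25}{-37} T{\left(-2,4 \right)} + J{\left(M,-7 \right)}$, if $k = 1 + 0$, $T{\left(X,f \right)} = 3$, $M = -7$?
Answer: $- \frac{3960}{37} \approx -107.03$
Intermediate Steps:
$k = 1$
$J{\left(c,t \right)} = t + c \left(c - 3 t\right)$ ($J{\left(c,t \right)} = t + c \left(1 c - 3 t\right) = t + c \left(c - 3 t\right)$)
$\frac{25}{-37} T{\left(-2,4 \right)} + J{\left(M,-7 \right)} = \frac{25}{-37} \cdot 3 - \left(7 - 49 + 147\right) = 25 \left(- \frac{1}{37}\right) 3 - 105 = \left(- \frac{25}{37}\right) 3 - 105 = - \frac{75}{37} - 105 = - \frac{3960}{37}$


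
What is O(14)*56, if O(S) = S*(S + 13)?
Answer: 21168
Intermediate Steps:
O(S) = S*(13 + S)
O(14)*56 = (14*(13 + 14))*56 = (14*27)*56 = 378*56 = 21168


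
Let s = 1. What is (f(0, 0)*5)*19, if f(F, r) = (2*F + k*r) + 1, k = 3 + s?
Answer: 95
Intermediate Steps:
k = 4 (k = 3 + 1 = 4)
f(F, r) = 1 + 2*F + 4*r (f(F, r) = (2*F + 4*r) + 1 = 1 + 2*F + 4*r)
(f(0, 0)*5)*19 = ((1 + 2*0 + 4*0)*5)*19 = ((1 + 0 + 0)*5)*19 = (1*5)*19 = 5*19 = 95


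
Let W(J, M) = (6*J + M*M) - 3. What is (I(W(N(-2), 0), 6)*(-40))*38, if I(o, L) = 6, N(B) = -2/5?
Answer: -9120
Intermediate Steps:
N(B) = -2/5 (N(B) = -2*1/5 = -2/5)
W(J, M) = -3 + M**2 + 6*J (W(J, M) = (6*J + M**2) - 3 = (M**2 + 6*J) - 3 = -3 + M**2 + 6*J)
(I(W(N(-2), 0), 6)*(-40))*38 = (6*(-40))*38 = -240*38 = -9120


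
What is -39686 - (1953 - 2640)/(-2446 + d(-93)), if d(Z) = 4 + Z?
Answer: -33534899/845 ≈ -39686.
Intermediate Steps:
-39686 - (1953 - 2640)/(-2446 + d(-93)) = -39686 - (1953 - 2640)/(-2446 + (4 - 93)) = -39686 - (-687)/(-2446 - 89) = -39686 - (-687)/(-2535) = -39686 - (-687)*(-1)/2535 = -39686 - 1*229/845 = -39686 - 229/845 = -33534899/845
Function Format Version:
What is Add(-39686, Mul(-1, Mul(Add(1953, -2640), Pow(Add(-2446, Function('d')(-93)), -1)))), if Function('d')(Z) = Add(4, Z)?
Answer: Rational(-33534899, 845) ≈ -39686.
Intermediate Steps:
Add(-39686, Mul(-1, Mul(Add(1953, -2640), Pow(Add(-2446, Function('d')(-93)), -1)))) = Add(-39686, Mul(-1, Mul(Add(1953, -2640), Pow(Add(-2446, Add(4, -93)), -1)))) = Add(-39686, Mul(-1, Mul(-687, Pow(Add(-2446, -89), -1)))) = Add(-39686, Mul(-1, Mul(-687, Pow(-2535, -1)))) = Add(-39686, Mul(-1, Mul(-687, Rational(-1, 2535)))) = Add(-39686, Mul(-1, Rational(229, 845))) = Add(-39686, Rational(-229, 845)) = Rational(-33534899, 845)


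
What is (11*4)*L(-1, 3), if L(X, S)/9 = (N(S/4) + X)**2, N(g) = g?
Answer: 99/4 ≈ 24.750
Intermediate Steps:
L(X, S) = 9*(X + S/4)**2 (L(X, S) = 9*(S/4 + X)**2 = 9*(X + S/4)**2)
(11*4)*L(-1, 3) = (11*4)*(9*(3 + 4*(-1))**2/16) = 44*(9*(3 - 4)**2/16) = 44*((9/16)*(-1)**2) = 44*((9/16)*1) = 44*(9/16) = 99/4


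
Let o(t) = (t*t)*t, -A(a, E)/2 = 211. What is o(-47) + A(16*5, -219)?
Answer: -104245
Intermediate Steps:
A(a, E) = -422 (A(a, E) = -2*211 = -422)
o(t) = t³ (o(t) = t²*t = t³)
o(-47) + A(16*5, -219) = (-47)³ - 422 = -103823 - 422 = -104245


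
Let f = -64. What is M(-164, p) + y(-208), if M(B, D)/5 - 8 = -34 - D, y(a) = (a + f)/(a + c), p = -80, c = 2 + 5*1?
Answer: 54542/201 ≈ 271.35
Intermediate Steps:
c = 7 (c = 2 + 5 = 7)
y(a) = (-64 + a)/(7 + a) (y(a) = (a - 64)/(a + 7) = (-64 + a)/(7 + a))
M(B, D) = -130 - 5*D (M(B, D) = 40 + 5*(-34 - D) = 40 + (-170 - 5*D) = -130 - 5*D)
M(-164, p) + y(-208) = (-130 - 5*(-80)) + (-64 - 208)/(7 - 208) = (-130 + 400) - 272/(-201) = 270 - 1/201*(-272) = 270 + 272/201 = 54542/201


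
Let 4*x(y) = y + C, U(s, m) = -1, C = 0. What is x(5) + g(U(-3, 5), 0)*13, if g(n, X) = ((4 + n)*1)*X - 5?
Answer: -255/4 ≈ -63.750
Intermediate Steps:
g(n, X) = -5 + X*(4 + n) (g(n, X) = (4 + n)*X - 5 = X*(4 + n) - 5 = -5 + X*(4 + n))
x(y) = y/4 (x(y) = (y + 0)/4 = y/4)
x(5) + g(U(-3, 5), 0)*13 = (¼)*5 + (-5 + 4*0 + 0*(-1))*13 = 5/4 + (-5 + 0 + 0)*13 = 5/4 - 5*13 = 5/4 - 65 = -255/4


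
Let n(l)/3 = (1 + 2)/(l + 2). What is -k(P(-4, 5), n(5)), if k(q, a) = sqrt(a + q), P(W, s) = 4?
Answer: -sqrt(259)/7 ≈ -2.2991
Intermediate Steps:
n(l) = 9/(2 + l) (n(l) = 3*((1 + 2)/(l + 2)) = 3*(3/(2 + l)) = 9/(2 + l))
-k(P(-4, 5), n(5)) = -sqrt(9/(2 + 5) + 4) = -sqrt(9/7 + 4) = -sqrt(37/7) = -sqrt(259)/7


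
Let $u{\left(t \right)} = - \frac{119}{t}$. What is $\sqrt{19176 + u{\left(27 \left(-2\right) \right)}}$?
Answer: $\frac{\sqrt{6213738}}{18} \approx 138.49$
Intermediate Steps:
$\sqrt{19176 + u{\left(27 \left(-2\right) \right)}} = \sqrt{19176 - \frac{119}{27 \left(-2\right)}} = \sqrt{19176 - \frac{119}{-54}} = \sqrt{19176 - - \frac{119}{54}} = \sqrt{19176 + \frac{119}{54}} = \sqrt{\frac{1035623}{54}} = \frac{\sqrt{6213738}}{18}$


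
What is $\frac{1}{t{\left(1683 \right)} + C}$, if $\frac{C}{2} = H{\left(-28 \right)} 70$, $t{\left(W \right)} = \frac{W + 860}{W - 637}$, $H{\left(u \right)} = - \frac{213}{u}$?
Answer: $\frac{1046}{1116533} \approx 0.00093683$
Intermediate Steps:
$t{\left(W \right)} = \frac{860 + W}{-637 + W}$
$C = 1065$ ($C = 2 - \frac{213}{-28} \cdot 70 = 2 \left(-213\right) \left(- \frac{1}{28}\right) 70 = 2 \cdot \frac{213}{28} \cdot 70 = 2 \cdot \frac{1065}{2} = 1065$)
$\frac{1}{t{\left(1683 \right)} + C} = \frac{1}{\frac{860 + 1683}{-637 + 1683} + 1065} = \frac{1}{\frac{1}{1046} \cdot 2543 + 1065} = \frac{1}{\frac{2543}{1046} + 1065} = \frac{1}{\frac{1116533}{1046}} = \frac{1046}{1116533}$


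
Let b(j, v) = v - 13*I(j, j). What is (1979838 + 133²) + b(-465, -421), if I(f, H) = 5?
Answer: 1997041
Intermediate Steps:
b(j, v) = -65 + v (b(j, v) = v - 13*5 = v - 65 = -65 + v)
(1979838 + 133²) + b(-465, -421) = (1979838 + 133²) + (-65 - 421) = (1979838 + 17689) - 486 = 1997527 - 486 = 1997041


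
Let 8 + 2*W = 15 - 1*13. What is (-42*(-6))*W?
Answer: -756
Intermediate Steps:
W = -3 (W = -4 + (15 - 1*13)/2 = -4 + (15 - 13)/2 = -4 + (½)*2 = -4 + 1 = -3)
(-42*(-6))*W = -42*(-6)*(-3) = 252*(-3) = -756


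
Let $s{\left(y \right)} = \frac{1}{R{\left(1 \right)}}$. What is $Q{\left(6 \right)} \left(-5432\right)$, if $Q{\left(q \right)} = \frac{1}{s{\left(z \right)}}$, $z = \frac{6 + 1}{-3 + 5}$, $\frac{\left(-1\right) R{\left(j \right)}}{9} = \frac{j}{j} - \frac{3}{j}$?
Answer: $-97776$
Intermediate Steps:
$R{\left(j \right)} = -9 + \frac{27}{j}$ ($R{\left(j \right)} = - 9 \left(\frac{j}{j} - \frac{3}{j}\right) = - 9 \left(1 - \frac{3}{j}\right) = -9 + \frac{27}{j}$)
$z = \frac{7}{2} \approx 3.5$
$s{\left(y \right)} = \frac{1}{18}$ ($s{\left(y \right)} = \frac{1}{-9 + \frac{27}{1}} = \frac{1}{-9 + 27 \cdot 1} = \frac{1}{-9 + 27} = \frac{1}{18}$)
$Q{\left(q \right)} = 18$ ($Q{\left(q \right)} = \frac{1}{\frac{1}{18}} = 18$)
$Q{\left(6 \right)} \left(-5432\right) = 18 \left(-5432\right) = -97776$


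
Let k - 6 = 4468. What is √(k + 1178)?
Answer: 6*√157 ≈ 75.180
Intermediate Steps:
k = 4474 (k = 6 + 4468 = 4474)
√(k + 1178) = √(4474 + 1178) = √5652 = 6*√157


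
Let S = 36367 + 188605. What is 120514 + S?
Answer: 345486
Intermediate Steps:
S = 224972
120514 + S = 120514 + 224972 = 345486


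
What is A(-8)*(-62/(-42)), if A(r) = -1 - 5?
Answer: -62/7 ≈ -8.8571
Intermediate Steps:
A(r) = -6
A(-8)*(-62/(-42)) = -(-372)/(-42) = -(-372)*(-1)/42 = -6*31/21 = -62/7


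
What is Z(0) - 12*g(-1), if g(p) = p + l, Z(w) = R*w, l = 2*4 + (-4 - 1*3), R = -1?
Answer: 0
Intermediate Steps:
l = 1 (l = 8 + (-4 - 3) = 8 - 7 = 1)
Z(w) = -w
g(p) = 1 + p (g(p) = p + 1 = 1 + p)
Z(0) - 12*g(-1) = -1*0 - 12*(1 - 1) = 0 - 12*0 = 0 + 0 = 0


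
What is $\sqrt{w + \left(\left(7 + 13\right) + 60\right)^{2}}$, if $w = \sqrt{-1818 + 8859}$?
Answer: $\sqrt{6400 + \sqrt{7041}} \approx 80.523$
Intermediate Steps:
$w = \sqrt{7041} \approx 83.911$
$\sqrt{w + \left(\left(7 + 13\right) + 60\right)^{2}} = \sqrt{\sqrt{7041} + \left(\left(7 + 13\right) + 60\right)^{2}} = \sqrt{\sqrt{7041} + \left(20 + 60\right)^{2}} = \sqrt{\sqrt{7041} + 80^{2}} = \sqrt{\sqrt{7041} + 6400} = \sqrt{6400 + \sqrt{7041}}$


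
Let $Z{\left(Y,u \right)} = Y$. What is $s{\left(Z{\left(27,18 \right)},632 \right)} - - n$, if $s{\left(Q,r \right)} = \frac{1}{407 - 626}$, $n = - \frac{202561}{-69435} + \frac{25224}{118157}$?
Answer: $\frac{1872301537976}{598908884535} \approx 3.1262$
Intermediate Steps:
$n = \frac{25685428517}{8204231295}$ ($n = \left(-202561\right) \left(- \frac{1}{69435}\right) + 25224 \cdot \frac{1}{118157} = \frac{202561}{69435} + \frac{25224}{118157} = \frac{25685428517}{8204231295} \approx 3.1308$)
$s{\left(Q,r \right)} = - \frac{1}{219}$ ($s{\left(Q,r \right)} = \frac{1}{-219} = - \frac{1}{219}$)
$s{\left(Z{\left(27,18 \right)},632 \right)} - - n = - \frac{1}{219} - \left(-1\right) \frac{25685428517}{8204231295} = - \frac{1}{219} - - \frac{25685428517}{8204231295} = - \frac{1}{219} + \frac{25685428517}{8204231295} = \frac{1872301537976}{598908884535}$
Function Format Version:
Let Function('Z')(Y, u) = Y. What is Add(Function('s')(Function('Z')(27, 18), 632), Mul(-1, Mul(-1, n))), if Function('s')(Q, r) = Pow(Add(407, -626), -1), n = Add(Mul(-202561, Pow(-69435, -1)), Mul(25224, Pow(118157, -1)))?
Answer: Rational(1872301537976, 598908884535) ≈ 3.1262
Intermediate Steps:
n = Rational(25685428517, 8204231295) (n = Add(Mul(-202561, Rational(-1, 69435)), Mul(25224, Rational(1, 118157))) = Add(Rational(202561, 69435), Rational(25224, 118157)) = Rational(25685428517, 8204231295) ≈ 3.1308)
Function('s')(Q, r) = Rational(-1, 219) (Function('s')(Q, r) = Pow(-219, -1) = Rational(-1, 219))
Add(Function('s')(Function('Z')(27, 18), 632), Mul(-1, Mul(-1, n))) = Add(Rational(-1, 219), Mul(-1, Mul(-1, Rational(25685428517, 8204231295)))) = Add(Rational(-1, 219), Mul(-1, Rational(-25685428517, 8204231295))) = Add(Rational(-1, 219), Rational(25685428517, 8204231295)) = Rational(1872301537976, 598908884535)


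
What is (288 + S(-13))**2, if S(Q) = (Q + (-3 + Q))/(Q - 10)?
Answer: 44262409/529 ≈ 83672.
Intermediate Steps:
S(Q) = (-3 + 2*Q)/(-10 + Q)
(288 + S(-13))**2 = (288 + (-3 + 2*(-13))/(-10 - 13))**2 = (288 + (-3 - 26)/(-23))**2 = (288 - 1/23*(-29))**2 = (288 + 29/23)**2 = (6653/23)**2 = 44262409/529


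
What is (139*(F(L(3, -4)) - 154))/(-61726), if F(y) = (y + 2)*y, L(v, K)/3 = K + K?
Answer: -25993/30863 ≈ -0.84221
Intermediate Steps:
L(v, K) = 6*K (L(v, K) = 3*(K + K) = 3*(2*K) = 6*K)
F(y) = y*(2 + y) (F(y) = (2 + y)*y = y*(2 + y))
(139*(F(L(3, -4)) - 154))/(-61726) = (139*((6*(-4))*(2 + 6*(-4)) - 154))/(-61726) = (139*(-24*(2 - 24) - 154))*(-1/61726) = (139*(-24*(-22) - 154))*(-1/61726) = (139*(528 - 154))*(-1/61726) = (139*374)*(-1/61726) = 51986*(-1/61726) = -25993/30863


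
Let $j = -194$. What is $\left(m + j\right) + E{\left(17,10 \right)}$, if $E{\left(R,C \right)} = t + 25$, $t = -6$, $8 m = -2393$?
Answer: $- \frac{3793}{8} \approx -474.13$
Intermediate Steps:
$m = - \frac{2393}{8}$ ($m = \frac{1}{8} \left(-2393\right) = - \frac{2393}{8} \approx -299.13$)
$E{\left(R,C \right)} = 19$ ($E{\left(R,C \right)} = -6 + 25 = 19$)
$\left(m + j\right) + E{\left(17,10 \right)} = \left(- \frac{2393}{8} - 194\right) + 19 = - \frac{3945}{8} + 19 = - \frac{3793}{8}$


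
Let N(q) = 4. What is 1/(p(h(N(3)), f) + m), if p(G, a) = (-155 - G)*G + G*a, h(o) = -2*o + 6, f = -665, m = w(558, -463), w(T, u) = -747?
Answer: 1/889 ≈ 0.0011249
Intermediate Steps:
m = -747
h(o) = 6 - 2*o
p(G, a) = G*a + G*(-155 - G) (p(G, a) = G*(-155 - G) + G*a = G*a + G*(-155 - G))
1/(p(h(N(3)), f) + m) = 1/((6 - 2*4)*(-155 - 665 - (6 - 2*4)) - 747) = 1/((6 - 8)*(-155 - 665 - (6 - 8)) - 747) = 1/(-2*(-155 - 665 - 1*(-2)) - 747) = 1/(-2*(-155 - 665 + 2) - 747) = 1/(-2*(-818) - 747) = 1/(1636 - 747) = 1/889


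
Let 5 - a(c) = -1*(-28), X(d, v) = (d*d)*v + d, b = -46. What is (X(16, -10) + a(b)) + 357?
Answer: -2210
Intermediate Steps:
X(d, v) = d + v*d**2 (X(d, v) = d**2*v + d = v*d**2 + d = d + v*d**2)
a(c) = -23 (a(c) = 5 - (-1)*(-28) = 5 - 1*28 = 5 - 28 = -23)
(X(16, -10) + a(b)) + 357 = (16*(1 + 16*(-10)) - 23) + 357 = (16*(1 - 160) - 23) + 357 = (16*(-159) - 23) + 357 = (-2544 - 23) + 357 = -2567 + 357 = -2210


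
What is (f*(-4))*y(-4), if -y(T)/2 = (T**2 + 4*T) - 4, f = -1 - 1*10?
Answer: 352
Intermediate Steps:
f = -11 (f = -1 - 10 = -11)
y(T) = 8 - 8*T - 2*T**2 (y(T) = -2*((T**2 + 4*T) - 4) = -2*(-4 + T**2 + 4*T) = 8 - 8*T - 2*T**2)
(f*(-4))*y(-4) = (-11*(-4))*(8 - 8*(-4) - 2*(-4)**2) = 44*(8 + 32 - 2*16) = 44*(8 + 32 - 32) = 44*8 = 352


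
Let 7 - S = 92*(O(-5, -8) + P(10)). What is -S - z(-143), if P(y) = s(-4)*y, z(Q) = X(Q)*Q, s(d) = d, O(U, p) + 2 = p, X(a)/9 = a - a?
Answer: -4607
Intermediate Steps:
X(a) = 0 (X(a) = 9*(a - a) = 9*0 = 0)
O(U, p) = -2 + p
z(Q) = 0 (z(Q) = 0*Q = 0)
P(y) = -4*y
S = 4607 (S = 7 - 92*((-2 - 8) - 4*10) = 7 - 92*(-10 - 40) = 7 - 92*(-50) = 7 - 1*(-4600) = 7 + 4600 = 4607)
-S - z(-143) = -1*4607 - 1*0 = -4607 + 0 = -4607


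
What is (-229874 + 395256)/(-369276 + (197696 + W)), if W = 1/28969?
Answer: -4790951158/4970501019 ≈ -0.96388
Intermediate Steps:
W = 1/28969 ≈ 3.4520e-5
(-229874 + 395256)/(-369276 + (197696 + W)) = (-229874 + 395256)/(-369276 + (197696 + 1/28969)) = 165382/(-369276 + 5727055425/28969) = 165382/(-4970501019/28969) = 165382*(-28969/4970501019) = -4790951158/4970501019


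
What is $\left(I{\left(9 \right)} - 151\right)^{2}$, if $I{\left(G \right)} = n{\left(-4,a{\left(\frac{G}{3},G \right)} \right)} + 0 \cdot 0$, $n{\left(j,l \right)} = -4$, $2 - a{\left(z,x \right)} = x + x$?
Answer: $24025$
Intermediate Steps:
$a{\left(z,x \right)} = 2 - 2 x$ ($a{\left(z,x \right)} = 2 - \left(x + x\right) = 2 - 2 x$)
$I{\left(G \right)} = -4$ ($I{\left(G \right)} = -4 + 0 \cdot 0 = -4 + 0 = -4$)
$\left(I{\left(9 \right)} - 151\right)^{2} = \left(-4 - 151\right)^{2} = \left(-155\right)^{2} = 24025$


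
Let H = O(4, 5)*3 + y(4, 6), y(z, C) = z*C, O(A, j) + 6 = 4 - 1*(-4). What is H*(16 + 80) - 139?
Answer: 2741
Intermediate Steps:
O(A, j) = 2 (O(A, j) = -6 + (4 - 1*(-4)) = -6 + (4 + 4) = -6 + 8 = 2)
y(z, C) = C*z
H = 30 (H = 2*3 + 6*4 = 6 + 24 = 30)
H*(16 + 80) - 139 = 30*(16 + 80) - 139 = 30*96 - 139 = 2880 - 139 = 2741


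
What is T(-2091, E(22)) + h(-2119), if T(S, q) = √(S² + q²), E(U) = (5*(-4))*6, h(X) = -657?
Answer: -657 + 3*√487409 ≈ 1437.4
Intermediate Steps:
E(U) = -120 (E(U) = -20*6 = -120)
T(-2091, E(22)) + h(-2119) = √((-2091)² + (-120)²) - 657 = √(4372281 + 14400) - 657 = √4386681 - 657 = 3*√487409 - 657 = -657 + 3*√487409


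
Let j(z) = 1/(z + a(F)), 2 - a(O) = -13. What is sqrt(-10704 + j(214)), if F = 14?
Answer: I*sqrt(561328235)/229 ≈ 103.46*I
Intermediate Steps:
a(O) = 15 (a(O) = 2 - 1*(-13) = 2 + 13 = 15)
j(z) = 1/(15 + z) (j(z) = 1/(z + 15) = 1/(15 + z))
sqrt(-10704 + j(214)) = sqrt(-10704 + 1/(15 + 214)) = sqrt(-10704 + 1/229) = sqrt(-2451215/229) = I*sqrt(561328235)/229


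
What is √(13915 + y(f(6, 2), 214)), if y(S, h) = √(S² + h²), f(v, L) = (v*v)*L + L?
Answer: √(13915 + 2*√12818) ≈ 118.92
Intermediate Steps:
f(v, L) = L + L*v² (f(v, L) = v²*L + L = L*v² + L = L + L*v²)
√(13915 + y(f(6, 2), 214)) = √(13915 + √((2*(1 + 6²))² + 214²)) = √(13915 + √((2*(1 + 36))² + 45796)) = √(13915 + √((2*37)² + 45796)) = √(13915 + √(74² + 45796)) = √(13915 + √(5476 + 45796)) = √(13915 + √51272) = √(13915 + 2*√12818)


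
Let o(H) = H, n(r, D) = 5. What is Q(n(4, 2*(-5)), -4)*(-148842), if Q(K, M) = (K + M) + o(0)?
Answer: -148842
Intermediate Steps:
Q(K, M) = K + M (Q(K, M) = (K + M) + 0 = K + M)
Q(n(4, 2*(-5)), -4)*(-148842) = (5 - 4)*(-148842) = 1*(-148842) = -148842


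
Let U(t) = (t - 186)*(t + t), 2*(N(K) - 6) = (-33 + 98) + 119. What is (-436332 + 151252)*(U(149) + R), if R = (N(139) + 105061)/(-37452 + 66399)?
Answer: 30319632370680/9649 ≈ 3.1423e+9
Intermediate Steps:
N(K) = 98 (N(K) = 6 + ((-33 + 98) + 119)/2 = 6 + (65 + 119)/2 = 6 + (½)*184 = 6 + 92 = 98)
U(t) = 2*t*(-186 + t) (U(t) = (-186 + t)*(2*t) = 2*t*(-186 + t))
R = 35053/9649 (R = (98 + 105061)/(-37452 + 66399) = 105159/28947 = 105159*(1/28947) = 35053/9649 ≈ 3.6328)
(-436332 + 151252)*(U(149) + R) = (-436332 + 151252)*(2*149*(-186 + 149) + 35053/9649) = -285080*(2*149*(-37) + 35053/9649) = -285080*(-11026 + 35053/9649) = -285080*(-106354821/9649) = 30319632370680/9649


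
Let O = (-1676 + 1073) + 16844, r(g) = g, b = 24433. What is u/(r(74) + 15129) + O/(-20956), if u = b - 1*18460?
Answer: -121741735/318594068 ≈ -0.38212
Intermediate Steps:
u = 5973 (u = 24433 - 1*18460 = 24433 - 18460 = 5973)
O = 16241 (O = -603 + 16844 = 16241)
u/(r(74) + 15129) + O/(-20956) = 5973/(74 + 15129) + 16241/(-20956) = 5973/15203 + 16241*(-1/20956) = 5973*(1/15203) - 16241/20956 = 5973/15203 - 16241/20956 = -121741735/318594068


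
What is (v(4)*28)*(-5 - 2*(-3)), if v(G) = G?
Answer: 112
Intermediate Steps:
(v(4)*28)*(-5 - 2*(-3)) = (4*28)*(-5 - 2*(-3)) = 112*(-5 + 6) = 112*1 = 112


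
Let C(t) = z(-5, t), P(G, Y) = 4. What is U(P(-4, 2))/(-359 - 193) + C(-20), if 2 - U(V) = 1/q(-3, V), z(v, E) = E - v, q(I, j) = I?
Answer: -24847/1656 ≈ -15.004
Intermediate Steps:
C(t) = 5 + t (C(t) = t - 1*(-5) = t + 5 = 5 + t)
U(V) = 7/3 (U(V) = 2 - 1/(-3) = 2 - 1*(-1/3) = 2 + 1/3 = 7/3)
U(P(-4, 2))/(-359 - 193) + C(-20) = 7/(3*(-359 - 193)) + (5 - 20) = (7/3)/(-552) - 15 = (7/3)*(-1/552) - 15 = -7/1656 - 15 = -24847/1656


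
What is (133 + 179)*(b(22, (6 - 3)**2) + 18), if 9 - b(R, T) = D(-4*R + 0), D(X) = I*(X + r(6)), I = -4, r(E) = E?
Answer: -93912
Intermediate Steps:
D(X) = -24 - 4*X (D(X) = -4*(X + 6) = -4*(6 + X) = -24 - 4*X)
b(R, T) = 33 - 16*R (b(R, T) = 9 - (-24 - 4*(-4*R + 0)) = 9 - (-24 - (-16)*R) = 9 - (-24 + 16*R) = 9 + (24 - 16*R) = 33 - 16*R)
(133 + 179)*(b(22, (6 - 3)**2) + 18) = (133 + 179)*((33 - 16*22) + 18) = 312*((33 - 352) + 18) = 312*(-319 + 18) = 312*(-301) = -93912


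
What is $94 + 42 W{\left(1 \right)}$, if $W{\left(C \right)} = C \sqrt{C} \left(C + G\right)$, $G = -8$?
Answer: $-200$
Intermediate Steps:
$W{\left(C \right)} = C^{\frac{3}{2}} \left(-8 + C\right)$ ($W{\left(C \right)} = C \sqrt{C} \left(C - 8\right) = C^{\frac{3}{2}} \left(-8 + C\right)$)
$94 + 42 W{\left(1 \right)} = 94 + 42 \cdot 1^{\frac{3}{2}} \left(-8 + 1\right) = 94 + 42 \cdot 1 \left(-7\right) = 94 + 42 \left(-7\right) = 94 - 294 = -200$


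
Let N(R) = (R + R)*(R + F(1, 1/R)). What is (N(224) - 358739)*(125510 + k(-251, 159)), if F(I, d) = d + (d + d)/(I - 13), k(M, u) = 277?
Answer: -32501515924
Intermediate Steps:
F(I, d) = d + 2*d/(-13 + I) (F(I, d) = d + (2*d)/(-13 + I) = d + 2*d/(-13 + I))
N(R) = 2*R*(R + 5/(6*R)) (N(R) = (R + R)*(R + (-11 + 1)/(R*(-13 + 1))) = (2*R)*(R - 10/(R*(-12))) = (2*R)*(R - 1/12*(-10)/R) = (2*R)*(R + 5/(6*R)) = 2*R*(R + 5/(6*R)))
(N(224) - 358739)*(125510 + k(-251, 159)) = ((5/3 + 2*224**2) - 358739)*(125510 + 277) = ((5/3 + 2*50176) - 358739)*125787 = ((5/3 + 100352) - 358739)*125787 = (301061/3 - 358739)*125787 = -775156/3*125787 = -32501515924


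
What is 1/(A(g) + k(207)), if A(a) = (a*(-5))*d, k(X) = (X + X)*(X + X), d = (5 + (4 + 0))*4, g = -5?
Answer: 1/172296 ≈ 5.8040e-6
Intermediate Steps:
d = 36 (d = (5 + 4)*4 = 9*4 = 36)
k(X) = 4*X² (k(X) = (2*X)*(2*X) = 4*X²)
A(a) = -180*a (A(a) = (a*(-5))*36 = -5*a*36 = -180*a)
1/(A(g) + k(207)) = 1/(-180*(-5) + 4*207²) = 1/(900 + 4*42849) = 1/(900 + 171396) = 1/172296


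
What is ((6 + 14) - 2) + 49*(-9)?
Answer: -423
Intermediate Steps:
((6 + 14) - 2) + 49*(-9) = (20 - 2) - 441 = 18 - 441 = -423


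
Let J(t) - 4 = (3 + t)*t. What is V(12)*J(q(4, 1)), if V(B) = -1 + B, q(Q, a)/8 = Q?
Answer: 12364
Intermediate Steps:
q(Q, a) = 8*Q
J(t) = 4 + t*(3 + t) (J(t) = 4 + (3 + t)*t = 4 + t*(3 + t))
V(12)*J(q(4, 1)) = (-1 + 12)*(4 + (8*4)**2 + 3*(8*4)) = 11*(4 + 32**2 + 3*32) = 11*(4 + 1024 + 96) = 11*1124 = 12364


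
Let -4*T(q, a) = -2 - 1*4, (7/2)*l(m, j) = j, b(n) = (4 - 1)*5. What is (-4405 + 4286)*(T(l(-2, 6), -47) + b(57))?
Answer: -3927/2 ≈ -1963.5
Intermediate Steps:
b(n) = 15 (b(n) = 3*5 = 15)
l(m, j) = 2*j/7
T(q, a) = 3/2 (T(q, a) = -(-2 - 1*4)/4 = -(-2 - 4)/4 = -¼*(-6) = 3/2)
(-4405 + 4286)*(T(l(-2, 6), -47) + b(57)) = (-4405 + 4286)*(3/2 + 15) = -119*33/2 = -3927/2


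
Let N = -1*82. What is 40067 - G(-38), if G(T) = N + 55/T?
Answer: 1525717/38 ≈ 40150.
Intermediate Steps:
N = -82
G(T) = -82 + 55/T
40067 - G(-38) = 40067 - (-82 + 55/(-38)) = 40067 - (-82 + 55*(-1/38)) = 40067 - (-82 - 55/38) = 40067 - 1*(-3171/38) = 40067 + 3171/38 = 1525717/38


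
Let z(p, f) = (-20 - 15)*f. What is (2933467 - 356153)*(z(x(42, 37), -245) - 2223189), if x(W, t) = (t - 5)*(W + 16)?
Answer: -5707755666796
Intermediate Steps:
x(W, t) = (-5 + t)*(16 + W)
z(p, f) = -35*f
(2933467 - 356153)*(z(x(42, 37), -245) - 2223189) = (2933467 - 356153)*(-35*(-245) - 2223189) = 2577314*(8575 - 2223189) = 2577314*(-2214614) = -5707755666796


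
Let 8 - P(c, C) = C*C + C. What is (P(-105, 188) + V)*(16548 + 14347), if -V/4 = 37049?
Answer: -5676029400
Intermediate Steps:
V = -148196 (V = -4*37049 = -148196)
P(c, C) = 8 - C - C**2 (P(c, C) = 8 - (C*C + C) = 8 - (C**2 + C) = 8 - (C + C**2) = 8 + (-C - C**2) = 8 - C - C**2)
(P(-105, 188) + V)*(16548 + 14347) = ((8 - 1*188 - 1*188**2) - 148196)*(16548 + 14347) = ((8 - 188 - 1*35344) - 148196)*30895 = ((8 - 188 - 35344) - 148196)*30895 = (-35524 - 148196)*30895 = -183720*30895 = -5676029400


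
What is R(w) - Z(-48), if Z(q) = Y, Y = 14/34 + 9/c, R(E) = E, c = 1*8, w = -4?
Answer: -753/136 ≈ -5.5368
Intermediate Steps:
c = 8
Y = 209/136 (Y = 14/34 + 9/8 = 14*(1/34) + 9*(⅛) = 7/17 + 9/8 = 209/136 ≈ 1.5368)
Z(q) = 209/136
R(w) - Z(-48) = -4 - 1*209/136 = -4 - 209/136 = -753/136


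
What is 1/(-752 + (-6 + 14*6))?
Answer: -1/674 ≈ -0.0014837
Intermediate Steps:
1/(-752 + (-6 + 14*6)) = 1/(-752 + (-6 + 84)) = 1/(-752 + 78) = 1/(-674) = -1/674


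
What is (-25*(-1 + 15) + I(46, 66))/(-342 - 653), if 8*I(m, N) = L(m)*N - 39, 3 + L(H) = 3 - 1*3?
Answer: 3037/7960 ≈ 0.38153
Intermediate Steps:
L(H) = -3 (L(H) = -3 + (3 - 1*3) = -3 + (3 - 3) = -3 + 0 = -3)
I(m, N) = -39/8 - 3*N/8 (I(m, N) = (-3*N - 39)/8 = (-39 - 3*N)/8 = -39/8 - 3*N/8)
(-25*(-1 + 15) + I(46, 66))/(-342 - 653) = (-25*(-1 + 15) + (-39/8 - 3/8*66))/(-342 - 653) = (-25*14 + (-39/8 - 99/4))/(-995) = (-350 - 237/8)*(-1/995) = -3037/8*(-1/995) = 3037/7960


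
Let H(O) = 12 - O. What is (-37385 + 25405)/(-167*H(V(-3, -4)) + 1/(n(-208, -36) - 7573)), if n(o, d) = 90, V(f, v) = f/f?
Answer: 22411585/3436568 ≈ 6.5215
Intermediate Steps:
V(f, v) = 1
(-37385 + 25405)/(-167*H(V(-3, -4)) + 1/(n(-208, -36) - 7573)) = (-37385 + 25405)/(-167*(12 - 1*1) + 1/(90 - 7573)) = -11980/(-167*(12 - 1) + 1/(-7483)) = -11980/(-167*11 - 1/7483) = -11980/(-1837 - 1/7483) = -11980/(-13746272/7483) = -11980*(-7483/13746272) = 22411585/3436568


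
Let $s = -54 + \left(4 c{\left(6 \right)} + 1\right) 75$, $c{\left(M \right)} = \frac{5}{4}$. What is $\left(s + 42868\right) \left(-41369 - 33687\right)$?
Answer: $-3247222784$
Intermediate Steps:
$c{\left(M \right)} = \frac{5}{4}$ ($c{\left(M \right)} = 5 \cdot \frac{1}{4} = \frac{5}{4}$)
$s = 396$ ($s = -54 + \left(4 \cdot \frac{5}{4} + 1\right) 75 = -54 + \left(5 + 1\right) 75 = -54 + 6 \cdot 75 = -54 + 450 = 396$)
$\left(s + 42868\right) \left(-41369 - 33687\right) = \left(396 + 42868\right) \left(-41369 - 33687\right) = 43264 \left(-75056\right) = -3247222784$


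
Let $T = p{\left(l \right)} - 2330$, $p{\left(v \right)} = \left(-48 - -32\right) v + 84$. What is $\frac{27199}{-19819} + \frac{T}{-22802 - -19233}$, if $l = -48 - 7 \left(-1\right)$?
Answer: $- \frac{65561021}{70734011} \approx -0.92687$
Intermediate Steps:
$l = -41$ ($l = -48 - -7 = -48 + 7 = -41$)
$p{\left(v \right)} = 84 - 16 v$ ($p{\left(v \right)} = \left(-48 + 32\right) v + 84 = - 16 v + 84 = 84 - 16 v$)
$T = -1590$ ($T = \left(84 - -656\right) - 2330 = \left(84 + 656\right) - 2330 = 740 - 2330 = -1590$)
$\frac{27199}{-19819} + \frac{T}{-22802 - -19233} = \frac{27199}{-19819} - \frac{1590}{-22802 - -19233} = 27199 \left(- \frac{1}{19819}\right) - \frac{1590}{-22802 + 19233} = - \frac{27199}{19819} - \frac{1590}{-3569} = - \frac{27199}{19819} - - \frac{1590}{3569} = - \frac{27199}{19819} + \frac{1590}{3569} = - \frac{65561021}{70734011}$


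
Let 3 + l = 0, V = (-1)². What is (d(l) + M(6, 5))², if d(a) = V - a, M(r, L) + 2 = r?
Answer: 64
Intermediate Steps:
V = 1
M(r, L) = -2 + r
l = -3 (l = -3 + 0 = -3)
d(a) = 1 - a
(d(l) + M(6, 5))² = ((1 - 1*(-3)) + (-2 + 6))² = ((1 + 3) + 4)² = (4 + 4)² = 8² = 64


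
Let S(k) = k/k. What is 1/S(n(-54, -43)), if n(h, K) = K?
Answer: 1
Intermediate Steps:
S(k) = 1
1/S(n(-54, -43)) = 1/1 = 1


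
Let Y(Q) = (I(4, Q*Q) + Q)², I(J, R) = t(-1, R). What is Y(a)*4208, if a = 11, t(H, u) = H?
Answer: 420800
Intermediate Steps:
I(J, R) = -1
Y(Q) = (-1 + Q)²
Y(a)*4208 = (-1 + 11)²*4208 = 10²*4208 = 100*4208 = 420800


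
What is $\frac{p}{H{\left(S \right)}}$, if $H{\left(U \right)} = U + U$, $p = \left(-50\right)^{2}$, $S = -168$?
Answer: $- \frac{625}{84} \approx -7.4405$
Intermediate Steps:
$p = 2500$
$H{\left(U \right)} = 2 U$
$\frac{p}{H{\left(S \right)}} = \frac{2500}{2 \left(-168\right)} = \frac{2500}{-336} = 2500 \left(- \frac{1}{336}\right) = - \frac{625}{84}$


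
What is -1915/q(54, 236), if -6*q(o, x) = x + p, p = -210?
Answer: 5745/13 ≈ 441.92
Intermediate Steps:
q(o, x) = 35 - x/6 (q(o, x) = -(x - 210)/6 = -(-210 + x)/6 = 35 - x/6)
-1915/q(54, 236) = -1915/(35 - ⅙*236) = -1915/(35 - 118/3) = -1915/(-13/3) = -1915*(-3/13) = 5745/13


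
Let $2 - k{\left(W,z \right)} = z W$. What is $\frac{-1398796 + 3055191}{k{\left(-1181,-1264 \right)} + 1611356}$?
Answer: $\frac{1656395}{118574} \approx 13.969$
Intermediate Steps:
$k{\left(W,z \right)} = 2 - W z$ ($k{\left(W,z \right)} = 2 - z W = 2 - W z$)
$\frac{-1398796 + 3055191}{k{\left(-1181,-1264 \right)} + 1611356} = \frac{-1398796 + 3055191}{\left(2 - \left(-1181\right) \left(-1264\right)\right) + 1611356} = \frac{1656395}{\left(2 - 1492784\right) + 1611356} = \frac{1656395}{-1492782 + 1611356} = \frac{1656395}{118574}$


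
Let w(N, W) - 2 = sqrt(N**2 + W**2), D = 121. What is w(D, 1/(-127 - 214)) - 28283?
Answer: -28281 + sqrt(1702470122)/341 ≈ -28160.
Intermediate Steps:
w(N, W) = 2 + sqrt(N**2 + W**2)
w(D, 1/(-127 - 214)) - 28283 = (2 + sqrt(121**2 + (1/(-127 - 214))**2)) - 28283 = (2 + sqrt(14641 + (1/(-341))**2)) - 28283 = (2 + sqrt(14641 + (-1/341)**2)) - 28283 = (2 + sqrt(14641 + 1/116281)) - 28283 = (2 + sqrt(1702470122/116281)) - 28283 = (2 + sqrt(1702470122)/341) - 28283 = -28281 + sqrt(1702470122)/341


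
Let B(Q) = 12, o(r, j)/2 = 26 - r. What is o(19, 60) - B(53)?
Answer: 2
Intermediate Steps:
o(r, j) = 52 - 2*r (o(r, j) = 2*(26 - r) = 52 - 2*r)
o(19, 60) - B(53) = (52 - 2*19) - 1*12 = (52 - 38) - 12 = 14 - 12 = 2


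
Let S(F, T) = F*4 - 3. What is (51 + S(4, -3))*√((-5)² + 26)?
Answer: 64*√51 ≈ 457.05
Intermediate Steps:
S(F, T) = -3 + 4*F (S(F, T) = 4*F - 3 = -3 + 4*F)
(51 + S(4, -3))*√((-5)² + 26) = (51 + (-3 + 4*4))*√((-5)² + 26) = (51 + (-3 + 16))*√(25 + 26) = (51 + 13)*√51 = 64*√51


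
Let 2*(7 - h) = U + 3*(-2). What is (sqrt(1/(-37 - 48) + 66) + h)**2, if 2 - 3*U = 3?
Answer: 518209/3060 + 61*sqrt(476765)/255 ≈ 334.52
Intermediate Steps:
U = -1/3 (U = 2/3 - 1/3*3 = 2/3 - 1 = -1/3 ≈ -0.33333)
h = 61/6 (h = 7 - (-1/3 + 3*(-2))/2 = 7 - (-1/3 - 6)/2 = 7 - 1/2*(-19/3) = 7 + 19/6 = 61/6 ≈ 10.167)
(sqrt(1/(-37 - 48) + 66) + h)**2 = (sqrt(1/(-37 - 48) + 66) + 61/6)**2 = (sqrt(1/(-85) + 66) + 61/6)**2 = (sqrt(-1/85 + 66) + 61/6)**2 = (sqrt(5609/85) + 61/6)**2 = (sqrt(476765)/85 + 61/6)**2 = (61/6 + sqrt(476765)/85)**2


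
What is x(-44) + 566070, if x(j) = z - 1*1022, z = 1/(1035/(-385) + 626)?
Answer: 27119478837/47995 ≈ 5.6505e+5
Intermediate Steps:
z = 77/47995 (z = 1/(1035*(-1/385) + 626) = 1/(-207/77 + 626) = 1/(47995/77) = 77/47995 ≈ 0.0016043)
x(j) = -49050813/47995 (x(j) = 77/47995 - 1*1022 = 77/47995 - 1022 = -49050813/47995)
x(-44) + 566070 = -49050813/47995 + 566070 = 27119478837/47995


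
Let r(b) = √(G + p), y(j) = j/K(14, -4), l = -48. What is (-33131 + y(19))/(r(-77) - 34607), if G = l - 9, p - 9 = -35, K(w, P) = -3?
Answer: 860087771/898233399 + 24853*I*√83/898233399 ≈ 0.95753 + 0.00025207*I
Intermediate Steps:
p = -26 (p = 9 - 35 = -26)
y(j) = -j/3 (y(j) = j/(-3) = j*(-⅓) = -j/3)
G = -57 (G = -48 - 9 = -57)
r(b) = I*√83 (r(b) = √(-57 - 26) = √(-83) = I*√83)
(-33131 + y(19))/(r(-77) - 34607) = (-33131 - ⅓*19)/(I*√83 - 34607) = (-33131 - 19/3)/(-34607 + I*√83) = -99412/(3*(-34607 + I*√83))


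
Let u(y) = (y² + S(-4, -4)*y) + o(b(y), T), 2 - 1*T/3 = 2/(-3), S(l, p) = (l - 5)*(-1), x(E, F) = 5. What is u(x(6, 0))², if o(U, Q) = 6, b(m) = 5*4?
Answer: 5776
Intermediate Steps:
S(l, p) = 5 - l (S(l, p) = (-5 + l)*(-1) = 5 - l)
T = 8 (T = 6 - 6/(-3) = 6 - 6*(-1)/3 = 6 - 3*(-⅔) = 6 + 2 = 8)
b(m) = 20
u(y) = 6 + y² + 9*y (u(y) = (y² + (5 - 1*(-4))*y) + 6 = (y² + (5 + 4)*y) + 6 = (y² + 9*y) + 6 = 6 + y² + 9*y)
u(x(6, 0))² = (6 + 5² + 9*5)² = (6 + 25 + 45)² = 76² = 5776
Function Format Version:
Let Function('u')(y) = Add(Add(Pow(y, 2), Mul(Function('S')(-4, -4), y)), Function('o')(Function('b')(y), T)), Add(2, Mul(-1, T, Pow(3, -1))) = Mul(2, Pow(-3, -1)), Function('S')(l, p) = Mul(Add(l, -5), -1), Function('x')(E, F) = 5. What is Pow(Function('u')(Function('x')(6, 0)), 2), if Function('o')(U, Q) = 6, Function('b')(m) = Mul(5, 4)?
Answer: 5776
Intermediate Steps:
Function('S')(l, p) = Add(5, Mul(-1, l)) (Function('S')(l, p) = Mul(Add(-5, l), -1) = Add(5, Mul(-1, l)))
T = 8 (T = Add(6, Mul(-3, Mul(2, Pow(-3, -1)))) = Add(6, Mul(-3, Mul(2, Rational(-1, 3)))) = Add(6, Mul(-3, Rational(-2, 3))) = Add(6, 2) = 8)
Function('b')(m) = 20
Function('u')(y) = Add(6, Pow(y, 2), Mul(9, y)) (Function('u')(y) = Add(Add(Pow(y, 2), Mul(Add(5, Mul(-1, -4)), y)), 6) = Add(Add(Pow(y, 2), Mul(Add(5, 4), y)), 6) = Add(Add(Pow(y, 2), Mul(9, y)), 6) = Add(6, Pow(y, 2), Mul(9, y)))
Pow(Function('u')(Function('x')(6, 0)), 2) = Pow(Add(6, Pow(5, 2), Mul(9, 5)), 2) = Pow(Add(6, 25, 45), 2) = Pow(76, 2) = 5776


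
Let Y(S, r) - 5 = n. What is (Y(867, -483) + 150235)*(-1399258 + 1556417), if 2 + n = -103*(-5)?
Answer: 23692190727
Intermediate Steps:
n = 513 (n = -2 - 103*(-5) = -2 + 515 = 513)
Y(S, r) = 518 (Y(S, r) = 5 + 513 = 518)
(Y(867, -483) + 150235)*(-1399258 + 1556417) = (518 + 150235)*(-1399258 + 1556417) = 150753*157159 = 23692190727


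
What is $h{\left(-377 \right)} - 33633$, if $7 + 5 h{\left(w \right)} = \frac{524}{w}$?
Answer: $- \frac{63401368}{1885} \approx -33635.0$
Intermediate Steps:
$h{\left(w \right)} = - \frac{7}{5} + \frac{524}{5 w}$ ($h{\left(w \right)} = - \frac{7}{5} + \frac{524 \frac{1}{w}}{5} = - \frac{7}{5} + \frac{524}{5 w}$)
$h{\left(-377 \right)} - 33633 = \frac{524 - -2639}{5 \left(-377\right)} - 33633 = \frac{1}{5} \left(- \frac{1}{377}\right) \left(524 + 2639\right) - 33633 = \frac{1}{5} \left(- \frac{1}{377}\right) 3163 - 33633 = - \frac{3163}{1885} - 33633 = - \frac{63401368}{1885}$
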